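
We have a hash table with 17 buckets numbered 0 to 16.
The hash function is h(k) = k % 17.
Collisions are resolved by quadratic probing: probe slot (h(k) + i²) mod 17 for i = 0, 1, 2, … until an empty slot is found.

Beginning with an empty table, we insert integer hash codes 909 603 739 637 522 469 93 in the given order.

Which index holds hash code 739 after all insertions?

12

Insert 909: h=8, slot 8 empty -> index 8.
Insert 603: h=8, slot 8 occupied -> index 9.
Insert 739: h=8, slots 8,9 occupied -> index 12.
Insert 637: h=8, slots 8,9,12 occupied -> index 0.
Insert 522: h=12, slot 12 occupied -> index 13.
Insert 469: h=10, slot 10 empty -> index 10.
Insert 93: h=8, slots 8,9,12,0 occupied -> index 7.
Table: [637, -, -, -, -, -, -, 93, 909, 603, 469, -, 739, 522, -, -, -]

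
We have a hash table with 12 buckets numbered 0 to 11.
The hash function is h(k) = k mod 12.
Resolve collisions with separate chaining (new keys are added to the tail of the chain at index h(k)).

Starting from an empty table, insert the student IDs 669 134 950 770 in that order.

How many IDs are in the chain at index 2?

3

Insert 669: h=9, bucket 9 empty → new chain.
Insert 134: h=2, bucket 2 empty → new chain.
Insert 950: h=2, bucket 2 nonempty → append to chain.
Insert 770: h=2, bucket 2 nonempty → append to chain.
Final buckets:
0: _
1: _
2: 134 -> 950 -> 770
3: _
4: _
5: _
6: _
7: _
8: _
9: 669
10: _
11: _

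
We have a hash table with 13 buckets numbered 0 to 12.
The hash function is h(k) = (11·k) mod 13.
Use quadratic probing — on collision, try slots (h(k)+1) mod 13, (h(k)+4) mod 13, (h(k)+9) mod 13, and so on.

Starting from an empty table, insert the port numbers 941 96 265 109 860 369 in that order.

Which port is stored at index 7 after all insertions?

265

Insert 941: h=3, slot 3 empty -> index 3.
Insert 96: h=3, slot 3 occupied -> index 4.
Insert 265: h=3, slots 3,4 occupied -> index 7.
Insert 109: h=3, slots 3,4,7 occupied -> index 12.
Insert 860: h=9, slot 9 empty -> index 9.
Insert 369: h=3, slots 3,4,7,12 occupied -> index 6.
Table: [., ., ., 941, 96, ., 369, 265, ., 860, ., ., 109]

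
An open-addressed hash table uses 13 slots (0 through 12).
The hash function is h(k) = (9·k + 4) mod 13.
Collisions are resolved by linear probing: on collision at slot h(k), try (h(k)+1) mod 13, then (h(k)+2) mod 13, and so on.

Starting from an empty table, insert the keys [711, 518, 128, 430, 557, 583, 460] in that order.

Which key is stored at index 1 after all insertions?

Insert 711: h=7, slot 7 empty => index 7.
Insert 518: h=12, slot 12 empty => index 12.
Insert 128: h=12, slot 12 occupied => index 0.
Insert 430: h=0, slot 0 occupied => index 1.
Insert 557: h=12, slots 12,0,1 occupied => index 2.
Insert 583: h=12, slots 12,0,1,2 occupied => index 3.
Insert 460: h=10, slot 10 empty => index 10.
Table: [128, 430, 557, 583, ∅, ∅, ∅, 711, ∅, ∅, 460, ∅, 518]

430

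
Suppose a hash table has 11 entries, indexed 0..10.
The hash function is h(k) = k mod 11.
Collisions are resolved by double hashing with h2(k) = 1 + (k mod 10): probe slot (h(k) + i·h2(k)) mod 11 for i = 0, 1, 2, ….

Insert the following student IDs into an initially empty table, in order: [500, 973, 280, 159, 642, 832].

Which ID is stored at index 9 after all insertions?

973

Insert 500: h=5, slot 5 empty => index 5.
Insert 973: h=5, h2=4, slot 5 occupied => index 9.
Insert 280: h=5, h2=1, slot 5 occupied => index 6.
Insert 159: h=5, h2=10, slot 5 occupied => index 4.
Insert 642: h=4, h2=3, slot 4 occupied => index 7.
Insert 832: h=7, h2=3, slot 7 occupied => index 10.
Table: [∅, ∅, ∅, ∅, 159, 500, 280, 642, ∅, 973, 832]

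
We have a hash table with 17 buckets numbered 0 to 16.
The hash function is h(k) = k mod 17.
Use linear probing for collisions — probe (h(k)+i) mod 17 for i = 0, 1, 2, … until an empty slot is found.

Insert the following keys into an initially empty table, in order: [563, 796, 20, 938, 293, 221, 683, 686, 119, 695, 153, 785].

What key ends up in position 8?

153

Insert 563: h=2, slot 2 empty -> index 2.
Insert 796: h=14, slot 14 empty -> index 14.
Insert 20: h=3, slot 3 empty -> index 3.
Insert 938: h=3, slot 3 occupied -> index 4.
Insert 293: h=4, slot 4 occupied -> index 5.
Insert 221: h=0, slot 0 empty -> index 0.
Insert 683: h=3, slots 3,4,5 occupied -> index 6.
Insert 686: h=6, slot 6 occupied -> index 7.
Insert 119: h=0, slot 0 occupied -> index 1.
Insert 695: h=15, slot 15 empty -> index 15.
Insert 153: h=0, slots 0,1,2,3,4,5,6,7 occupied -> index 8.
Insert 785: h=3, slots 3,4,5,6,7,8 occupied -> index 9.
Table: [221, 119, 563, 20, 938, 293, 683, 686, 153, 785, -, -, -, -, 796, 695, -]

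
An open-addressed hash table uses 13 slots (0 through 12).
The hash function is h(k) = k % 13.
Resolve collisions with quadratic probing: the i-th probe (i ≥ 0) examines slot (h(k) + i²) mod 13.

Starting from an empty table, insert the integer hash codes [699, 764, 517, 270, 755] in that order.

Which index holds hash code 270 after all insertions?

6

699: h=10 → slot 10
764: h=10, probe 10,11 → slot 11
517: h=10, probe 10,11,1 → slot 1
270: h=10, probe 10,11,1,6 → slot 6
755: h=1, probe 1,2 → slot 2
Table: [_, 517, 755, _, _, _, 270, _, _, _, 699, 764, _]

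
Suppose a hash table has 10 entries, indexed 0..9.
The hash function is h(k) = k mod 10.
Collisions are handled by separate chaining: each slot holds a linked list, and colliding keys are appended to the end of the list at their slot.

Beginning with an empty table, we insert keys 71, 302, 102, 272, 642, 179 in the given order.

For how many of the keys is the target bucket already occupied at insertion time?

3

71 → bucket 1
302 → bucket 2
102 → bucket 2 (collision)
272 → bucket 2 (collision)
642 → bucket 2 (collision)
179 → bucket 9
Final buckets:
0: _
1: 71
2: 302 -> 102 -> 272 -> 642
3: _
4: _
5: _
6: _
7: _
8: _
9: 179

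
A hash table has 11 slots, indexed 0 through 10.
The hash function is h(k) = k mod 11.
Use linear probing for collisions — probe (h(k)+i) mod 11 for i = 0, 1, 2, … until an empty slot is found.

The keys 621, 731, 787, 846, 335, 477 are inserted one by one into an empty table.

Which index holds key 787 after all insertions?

7

Insert 621: h=5, slot 5 empty => index 5.
Insert 731: h=5, slot 5 occupied => index 6.
Insert 787: h=6, slot 6 occupied => index 7.
Insert 846: h=10, slot 10 empty => index 10.
Insert 335: h=5, slots 5,6,7 occupied => index 8.
Insert 477: h=4, slot 4 empty => index 4.
Table: [∅, ∅, ∅, ∅, 477, 621, 731, 787, 335, ∅, 846]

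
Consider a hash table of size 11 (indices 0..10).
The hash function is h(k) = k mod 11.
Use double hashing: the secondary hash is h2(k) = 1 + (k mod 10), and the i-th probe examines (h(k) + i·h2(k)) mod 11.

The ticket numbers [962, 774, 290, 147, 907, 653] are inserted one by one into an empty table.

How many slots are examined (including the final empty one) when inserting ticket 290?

3

962 hashes to 5; slot 5 is free → place at 5.
774 hashes to 4; slot 4 is free → place at 4.
290 hashes to 4, h2=1; 4,5 taken → place at 6.
147 hashes to 4, h2=8; 4 taken → place at 1.
907 hashes to 5, h2=8; 5 taken → place at 2.
653 hashes to 4, h2=4; 4 taken → place at 8.
Table: [., 147, 907, ., 774, 962, 290, ., 653, ., .]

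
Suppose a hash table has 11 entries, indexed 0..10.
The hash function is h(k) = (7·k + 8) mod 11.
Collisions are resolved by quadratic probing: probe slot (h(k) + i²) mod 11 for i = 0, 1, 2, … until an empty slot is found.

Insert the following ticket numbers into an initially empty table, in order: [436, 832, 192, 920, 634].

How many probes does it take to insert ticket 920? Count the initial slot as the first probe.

3

436: h=2 => slot 2
832: h=2, probe 2,3 => slot 3
192: h=10 => slot 10
920: h=2, probe 2,3,6 => slot 6
634: h=2, probe 2,3,6,0 => slot 0
Table: [634, -, 436, 832, -, -, 920, -, -, -, 192]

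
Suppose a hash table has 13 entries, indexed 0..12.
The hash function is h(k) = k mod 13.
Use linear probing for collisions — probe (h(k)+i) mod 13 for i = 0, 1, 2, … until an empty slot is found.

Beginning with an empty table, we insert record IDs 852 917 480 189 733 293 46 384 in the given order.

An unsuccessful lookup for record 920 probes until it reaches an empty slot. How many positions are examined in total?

852 hashes to 7; slot 7 is free => place at 7.
917 hashes to 7; 7 taken => place at 8.
480 hashes to 12; slot 12 is free => place at 12.
189 hashes to 7; 7,8 taken => place at 9.
733 hashes to 5; slot 5 is free => place at 5.
293 hashes to 7; 7,8,9 taken => place at 10.
46 hashes to 7; 7,8,9,10 taken => place at 11.
384 hashes to 7; 7,8,9,10,11,12 taken => place at 0.
Table: [384, ., ., ., ., 733, ., 852, 917, 189, 293, 46, 480]
Lookup 920: h=10, probe 10,11,12,0,1 → slot 1 empty, not found.

5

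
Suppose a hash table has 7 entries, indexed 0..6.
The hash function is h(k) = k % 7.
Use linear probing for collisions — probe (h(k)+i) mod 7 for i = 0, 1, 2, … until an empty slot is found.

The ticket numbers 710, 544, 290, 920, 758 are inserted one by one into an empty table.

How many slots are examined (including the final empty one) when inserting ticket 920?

710 hashes to 3; slot 3 is free -> place at 3.
544 hashes to 5; slot 5 is free -> place at 5.
290 hashes to 3; 3 taken -> place at 4.
920 hashes to 3; 3,4,5 taken -> place at 6.
758 hashes to 2; slot 2 is free -> place at 2.
Table: [-, -, 758, 710, 290, 544, 920]

4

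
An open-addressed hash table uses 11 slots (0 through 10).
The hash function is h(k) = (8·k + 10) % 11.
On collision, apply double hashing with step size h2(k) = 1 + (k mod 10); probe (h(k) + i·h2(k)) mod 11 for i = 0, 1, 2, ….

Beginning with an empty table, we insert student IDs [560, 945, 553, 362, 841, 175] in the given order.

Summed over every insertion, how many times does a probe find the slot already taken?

560: h=2 → slot 2
945: h=2, h2=6, probe 2,8 → slot 8
553: h=1 → slot 1
362: h=2, h2=3, probe 2,5 → slot 5
841: h=6 → slot 6
175: h=2, h2=6, probe 2,8,3 → slot 3
Table: [_, 553, 560, 175, _, 362, 841, _, 945, _, _]

4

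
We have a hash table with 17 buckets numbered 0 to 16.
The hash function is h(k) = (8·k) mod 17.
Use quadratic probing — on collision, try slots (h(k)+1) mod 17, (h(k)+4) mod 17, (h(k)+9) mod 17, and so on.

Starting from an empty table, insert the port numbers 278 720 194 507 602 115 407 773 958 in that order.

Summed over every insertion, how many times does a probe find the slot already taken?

4

278 hashes to 14; slot 14 is free => place at 14.
720 hashes to 14; 14 taken => place at 15.
194 hashes to 5; slot 5 is free => place at 5.
507 hashes to 10; slot 10 is free => place at 10.
602 hashes to 5; 5 taken => place at 6.
115 hashes to 2; slot 2 is free => place at 2.
407 hashes to 9; slot 9 is free => place at 9.
773 hashes to 13; slot 13 is free => place at 13.
958 hashes to 14; 14,15 taken => place at 1.
Table: [-, 958, 115, -, -, 194, 602, -, -, 407, 507, -, -, 773, 278, 720, -]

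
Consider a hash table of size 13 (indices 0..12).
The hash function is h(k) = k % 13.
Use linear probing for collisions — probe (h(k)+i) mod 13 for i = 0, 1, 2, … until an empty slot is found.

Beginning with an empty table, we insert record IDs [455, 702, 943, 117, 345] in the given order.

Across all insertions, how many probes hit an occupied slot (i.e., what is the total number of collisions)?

455: h=0 => slot 0
702: h=0, probe 0,1 => slot 1
943: h=7 => slot 7
117: h=0, probe 0,1,2 => slot 2
345: h=7, probe 7,8 => slot 8
Table: [455, 702, 117, _, _, _, _, 943, 345, _, _, _, _]

4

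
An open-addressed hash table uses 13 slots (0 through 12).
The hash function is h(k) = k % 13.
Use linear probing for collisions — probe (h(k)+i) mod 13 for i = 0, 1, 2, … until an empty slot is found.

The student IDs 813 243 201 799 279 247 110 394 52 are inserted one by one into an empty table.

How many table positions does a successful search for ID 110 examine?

6

813: h=7 → slot 7
243: h=9 → slot 9
201: h=6 → slot 6
799: h=6, probe 6,7,8 → slot 8
279: h=6, probe 6,7,8,9,10 → slot 10
247: h=0 → slot 0
110: h=6, probe 6,7,8,9,10,11 → slot 11
394: h=4 → slot 4
52: h=0, probe 0,1 → slot 1
Table: [247, 52, —, —, 394, —, 201, 813, 799, 243, 279, 110, —]
Lookup 110: h=6, probe 6,7,8,9,10,11 → found at 11.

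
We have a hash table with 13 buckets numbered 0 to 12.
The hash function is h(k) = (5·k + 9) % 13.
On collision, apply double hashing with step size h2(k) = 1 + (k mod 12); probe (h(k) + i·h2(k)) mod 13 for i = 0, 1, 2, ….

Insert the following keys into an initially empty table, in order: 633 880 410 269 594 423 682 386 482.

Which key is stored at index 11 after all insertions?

682

633 hashes to 2; slot 2 is free → place at 2.
880 hashes to 2, h2=5; 2 taken → place at 7.
410 hashes to 5; slot 5 is free → place at 5.
269 hashes to 2, h2=6; 2 taken → place at 8.
594 hashes to 2, h2=7; 2 taken → place at 9.
423 hashes to 5, h2=4; 5,9 taken → place at 0.
682 hashes to 0, h2=11; 0 taken → place at 11.
386 hashes to 2, h2=3; 2,5,8,11 taken → place at 1.
482 hashes to 1, h2=3; 1 taken → place at 4.
Table: [423, 386, 633, —, 482, 410, —, 880, 269, 594, —, 682, —]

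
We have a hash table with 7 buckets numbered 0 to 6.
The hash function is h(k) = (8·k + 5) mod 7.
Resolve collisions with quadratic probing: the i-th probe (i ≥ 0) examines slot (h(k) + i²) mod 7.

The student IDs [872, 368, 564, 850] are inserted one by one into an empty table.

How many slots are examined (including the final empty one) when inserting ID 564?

872: h=2 -> slot 2
368: h=2, probe 2,3 -> slot 3
564: h=2, probe 2,3,6 -> slot 6
850: h=1 -> slot 1
Table: [-, 850, 872, 368, -, -, 564]

3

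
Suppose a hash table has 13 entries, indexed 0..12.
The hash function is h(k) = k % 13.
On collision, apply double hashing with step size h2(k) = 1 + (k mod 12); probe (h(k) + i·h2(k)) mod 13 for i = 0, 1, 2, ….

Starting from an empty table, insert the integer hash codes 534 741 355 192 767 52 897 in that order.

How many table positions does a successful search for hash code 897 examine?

534 hashes to 1; slot 1 is free -> place at 1.
741 hashes to 0; slot 0 is free -> place at 0.
355 hashes to 4; slot 4 is free -> place at 4.
192 hashes to 10; slot 10 is free -> place at 10.
767 hashes to 0, h2=12; 0 taken -> place at 12.
52 hashes to 0, h2=5; 0 taken -> place at 5.
897 hashes to 0, h2=10; 0,10 taken -> place at 7.
Table: [741, 534, —, —, 355, 52, —, 897, —, —, 192, —, 767]
Lookup 897: h=0, h2=10, probe 0,10,7 → found at 7.

3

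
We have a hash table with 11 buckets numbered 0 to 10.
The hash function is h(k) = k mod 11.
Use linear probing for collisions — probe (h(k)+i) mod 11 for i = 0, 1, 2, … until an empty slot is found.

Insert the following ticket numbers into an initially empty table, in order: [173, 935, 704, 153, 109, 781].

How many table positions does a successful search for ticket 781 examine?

4

173: h=8 => slot 8
935: h=0 => slot 0
704: h=0, probe 0,1 => slot 1
153: h=10 => slot 10
109: h=10, probe 10,0,1,2 => slot 2
781: h=0, probe 0,1,2,3 => slot 3
Table: [935, 704, 109, 781, ., ., ., ., 173, ., 153]
Lookup 781: h=0, probe 0,1,2,3 → found at 3.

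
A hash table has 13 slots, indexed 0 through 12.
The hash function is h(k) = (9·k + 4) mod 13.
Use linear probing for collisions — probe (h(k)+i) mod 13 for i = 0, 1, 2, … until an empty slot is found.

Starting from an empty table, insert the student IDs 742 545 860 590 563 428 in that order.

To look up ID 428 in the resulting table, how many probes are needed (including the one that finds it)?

742 hashes to 0; slot 0 is free → place at 0.
545 hashes to 8; slot 8 is free → place at 8.
860 hashes to 9; slot 9 is free → place at 9.
590 hashes to 10; slot 10 is free → place at 10.
563 hashes to 1; slot 1 is free → place at 1.
428 hashes to 8; 8,9,10 taken → place at 11.
Table: [742, 563, -, -, -, -, -, -, 545, 860, 590, 428, -]
Lookup 428: h=8, probe 8,9,10,11 → found at 11.

4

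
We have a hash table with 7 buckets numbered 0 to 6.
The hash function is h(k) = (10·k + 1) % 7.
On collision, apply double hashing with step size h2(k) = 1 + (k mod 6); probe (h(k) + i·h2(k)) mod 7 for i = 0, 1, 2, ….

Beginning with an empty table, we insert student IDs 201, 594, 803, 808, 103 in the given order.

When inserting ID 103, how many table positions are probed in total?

2

201 hashes to 2; slot 2 is free -> place at 2.
594 hashes to 5; slot 5 is free -> place at 5.
803 hashes to 2, h2=6; 2 taken -> place at 1.
808 hashes to 3; slot 3 is free -> place at 3.
103 hashes to 2, h2=2; 2 taken -> place at 4.
Table: [., 803, 201, 808, 103, 594, .]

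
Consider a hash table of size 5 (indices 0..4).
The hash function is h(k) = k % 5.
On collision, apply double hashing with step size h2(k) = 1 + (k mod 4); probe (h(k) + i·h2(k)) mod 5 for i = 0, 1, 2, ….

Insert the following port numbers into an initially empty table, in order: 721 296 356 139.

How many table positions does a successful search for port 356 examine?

3

Insert 721: h=1, slot 1 empty -> index 1.
Insert 296: h=1, h2=1, slot 1 occupied -> index 2.
Insert 356: h=1, h2=1, slots 1,2 occupied -> index 3.
Insert 139: h=4, slot 4 empty -> index 4.
Table: [∅, 721, 296, 356, 139]
Lookup 356: h=1, h2=1, probe 1,2,3 → found at 3.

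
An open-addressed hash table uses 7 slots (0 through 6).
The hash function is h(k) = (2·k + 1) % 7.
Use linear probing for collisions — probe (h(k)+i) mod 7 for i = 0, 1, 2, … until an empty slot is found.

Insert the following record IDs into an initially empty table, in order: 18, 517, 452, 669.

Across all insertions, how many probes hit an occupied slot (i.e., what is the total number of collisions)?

Insert 18: h=2, slot 2 empty => index 2.
Insert 517: h=6, slot 6 empty => index 6.
Insert 452: h=2, slot 2 occupied => index 3.
Insert 669: h=2, slots 2,3 occupied => index 4.
Table: [∅, ∅, 18, 452, 669, ∅, 517]

3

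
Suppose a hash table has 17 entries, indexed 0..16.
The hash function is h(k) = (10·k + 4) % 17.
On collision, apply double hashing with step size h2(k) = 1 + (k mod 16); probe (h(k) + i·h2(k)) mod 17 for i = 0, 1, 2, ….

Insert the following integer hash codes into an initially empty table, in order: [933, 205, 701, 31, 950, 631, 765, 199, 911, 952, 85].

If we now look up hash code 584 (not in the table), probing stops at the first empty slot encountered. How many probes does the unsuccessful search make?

933: h=1 -> slot 1
205: h=14 -> slot 14
701: h=10 -> slot 10
31: h=8 -> slot 8
950: h=1, h2=7, probe 1,8,15 -> slot 15
631: h=7 -> slot 7
765: h=4 -> slot 4
199: h=5 -> slot 5
911: h=2 -> slot 2
952: h=4, h2=9, probe 4,13 -> slot 13
85: h=4, h2=6, probe 4,10,16 -> slot 16
Table: [∅, 933, 911, ∅, 765, 199, ∅, 631, 31, ∅, 701, ∅, ∅, 952, 205, 950, 85]
Lookup 584: h=13, h2=9, probe 13,5,14,6 → slot 6 empty, not found.

4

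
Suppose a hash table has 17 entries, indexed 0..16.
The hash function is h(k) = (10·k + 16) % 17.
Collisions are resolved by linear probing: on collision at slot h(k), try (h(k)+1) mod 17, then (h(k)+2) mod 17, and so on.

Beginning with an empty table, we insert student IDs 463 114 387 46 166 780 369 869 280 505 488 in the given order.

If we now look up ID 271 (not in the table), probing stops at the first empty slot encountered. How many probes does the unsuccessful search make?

2

463: h=5 → slot 5
114: h=0 → slot 0
387: h=10 → slot 10
46: h=0, probe 0,1 → slot 1
166: h=10, probe 10,11 → slot 11
780: h=13 → slot 13
369: h=0, probe 0,1,2 → slot 2
869: h=2, probe 2,3 → slot 3
280: h=11, probe 11,12 → slot 12
505: h=0, probe 0,1,2,3,4 → slot 4
488: h=0, probe 0,1,2,3,4,5,6 → slot 6
Table: [114, 46, 369, 869, 505, 463, 488, ., ., ., 387, 166, 280, 780, ., ., .]
Lookup 271: h=6, probe 6,7 → slot 7 empty, not found.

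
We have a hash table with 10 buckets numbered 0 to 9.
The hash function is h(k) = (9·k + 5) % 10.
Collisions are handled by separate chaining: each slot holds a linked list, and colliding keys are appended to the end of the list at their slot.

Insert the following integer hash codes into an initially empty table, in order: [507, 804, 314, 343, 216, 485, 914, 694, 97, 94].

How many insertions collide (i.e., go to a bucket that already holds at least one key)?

507 → bucket 8
804 → bucket 1
314 → bucket 1 (collision)
343 → bucket 2
216 → bucket 9
485 → bucket 0
914 → bucket 1 (collision)
694 → bucket 1 (collision)
97 → bucket 8 (collision)
94 → bucket 1 (collision)
Final buckets:
0: 485
1: 804 -> 314 -> 914 -> 694 -> 94
2: 343
3: -
4: -
5: -
6: -
7: -
8: 507 -> 97
9: 216

5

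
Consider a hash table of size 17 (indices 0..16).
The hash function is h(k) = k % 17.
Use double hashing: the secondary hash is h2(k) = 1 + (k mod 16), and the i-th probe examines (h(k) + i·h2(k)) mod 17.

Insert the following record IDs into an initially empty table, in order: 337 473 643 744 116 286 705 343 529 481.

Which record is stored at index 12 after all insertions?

Insert 337: h=14, slot 14 empty → index 14.
Insert 473: h=14, h2=10, slot 14 occupied → index 7.
Insert 643: h=14, h2=4, slot 14 occupied → index 1.
Insert 744: h=13, slot 13 empty → index 13.
Insert 116: h=14, h2=5, slot 14 occupied → index 2.
Insert 286: h=14, h2=15, slot 14 occupied → index 12.
Insert 705: h=8, slot 8 empty → index 8.
Insert 343: h=3, slot 3 empty → index 3.
Insert 529: h=2, h2=2, slot 2 occupied → index 4.
Insert 481: h=5, slot 5 empty → index 5.
Table: [—, 643, 116, 343, 529, 481, —, 473, 705, —, —, —, 286, 744, 337, —, —]

286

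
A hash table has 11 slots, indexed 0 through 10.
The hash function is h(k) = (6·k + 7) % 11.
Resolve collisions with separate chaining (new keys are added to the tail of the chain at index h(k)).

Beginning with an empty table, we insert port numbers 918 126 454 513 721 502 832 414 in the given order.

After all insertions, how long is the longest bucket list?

4

Insert 918: h=4, bucket 4 empty → new chain.
Insert 126: h=4, bucket 4 nonempty → append to chain.
Insert 454: h=3, bucket 3 empty → new chain.
Insert 513: h=5, bucket 5 empty → new chain.
Insert 721: h=10, bucket 10 empty → new chain.
Insert 502: h=5, bucket 5 nonempty → append to chain.
Insert 832: h=5, bucket 5 nonempty → append to chain.
Insert 414: h=5, bucket 5 nonempty → append to chain.
Final buckets:
0: -
1: -
2: -
3: 454
4: 918 -> 126
5: 513 -> 502 -> 832 -> 414
6: -
7: -
8: -
9: -
10: 721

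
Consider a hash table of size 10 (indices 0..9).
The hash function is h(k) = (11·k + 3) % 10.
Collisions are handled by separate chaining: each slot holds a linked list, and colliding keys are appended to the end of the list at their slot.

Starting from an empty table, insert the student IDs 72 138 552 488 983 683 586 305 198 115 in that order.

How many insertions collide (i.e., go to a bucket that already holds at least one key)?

72 → bucket 5
138 → bucket 1
552 → bucket 5 (collision)
488 → bucket 1 (collision)
983 → bucket 6
683 → bucket 6 (collision)
586 → bucket 9
305 → bucket 8
198 → bucket 1 (collision)
115 → bucket 8 (collision)
Final buckets:
0: ∅
1: 138 -> 488 -> 198
2: ∅
3: ∅
4: ∅
5: 72 -> 552
6: 983 -> 683
7: ∅
8: 305 -> 115
9: 586

5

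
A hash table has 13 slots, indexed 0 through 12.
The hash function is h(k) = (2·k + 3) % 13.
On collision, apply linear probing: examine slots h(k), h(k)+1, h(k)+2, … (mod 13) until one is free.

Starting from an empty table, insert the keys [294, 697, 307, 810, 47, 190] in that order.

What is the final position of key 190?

10

294: h=6 => slot 6
697: h=6, probe 6,7 => slot 7
307: h=6, probe 6,7,8 => slot 8
810: h=11 => slot 11
47: h=6, probe 6,7,8,9 => slot 9
190: h=6, probe 6,7,8,9,10 => slot 10
Table: [., ., ., ., ., ., 294, 697, 307, 47, 190, 810, .]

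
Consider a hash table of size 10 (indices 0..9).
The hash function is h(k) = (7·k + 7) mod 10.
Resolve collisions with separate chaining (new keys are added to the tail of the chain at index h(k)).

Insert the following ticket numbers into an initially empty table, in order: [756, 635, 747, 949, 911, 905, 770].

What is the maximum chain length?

2

Insert 756: h=9, bucket 9 empty → new chain.
Insert 635: h=2, bucket 2 empty → new chain.
Insert 747: h=6, bucket 6 empty → new chain.
Insert 949: h=0, bucket 0 empty → new chain.
Insert 911: h=4, bucket 4 empty → new chain.
Insert 905: h=2, bucket 2 nonempty → append to chain.
Insert 770: h=7, bucket 7 empty → new chain.
Final buckets:
0: 949
1: —
2: 635 -> 905
3: —
4: 911
5: —
6: 747
7: 770
8: —
9: 756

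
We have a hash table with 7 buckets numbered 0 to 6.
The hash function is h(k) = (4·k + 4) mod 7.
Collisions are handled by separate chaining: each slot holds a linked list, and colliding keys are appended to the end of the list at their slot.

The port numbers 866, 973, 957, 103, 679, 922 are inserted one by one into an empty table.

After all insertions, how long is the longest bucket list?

4

866 → bucket 3
973 → bucket 4
957 → bucket 3 (collision)
103 → bucket 3 (collision)
679 → bucket 4 (collision)
922 → bucket 3 (collision)
Final buckets:
0: —
1: —
2: —
3: 866 -> 957 -> 103 -> 922
4: 973 -> 679
5: —
6: —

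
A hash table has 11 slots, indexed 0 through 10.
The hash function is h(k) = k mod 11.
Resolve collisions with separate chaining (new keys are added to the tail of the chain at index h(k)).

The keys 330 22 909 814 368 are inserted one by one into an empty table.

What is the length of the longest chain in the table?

330 -> bucket 0
22 -> bucket 0 (collision)
909 -> bucket 7
814 -> bucket 0 (collision)
368 -> bucket 5
Final buckets:
0: 330 -> 22 -> 814
1: ∅
2: ∅
3: ∅
4: ∅
5: 368
6: ∅
7: 909
8: ∅
9: ∅
10: ∅

3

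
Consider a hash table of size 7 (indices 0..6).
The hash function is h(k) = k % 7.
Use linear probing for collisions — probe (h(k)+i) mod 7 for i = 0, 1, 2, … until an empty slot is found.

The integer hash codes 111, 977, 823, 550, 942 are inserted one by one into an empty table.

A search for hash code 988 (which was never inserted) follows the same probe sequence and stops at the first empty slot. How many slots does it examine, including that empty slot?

2

111: h=6 -> slot 6
977: h=4 -> slot 4
823: h=4, probe 4,5 -> slot 5
550: h=4, probe 4,5,6,0 -> slot 0
942: h=4, probe 4,5,6,0,1 -> slot 1
Table: [550, 942, —, —, 977, 823, 111]
Lookup 988: h=1, probe 1,2 → slot 2 empty, not found.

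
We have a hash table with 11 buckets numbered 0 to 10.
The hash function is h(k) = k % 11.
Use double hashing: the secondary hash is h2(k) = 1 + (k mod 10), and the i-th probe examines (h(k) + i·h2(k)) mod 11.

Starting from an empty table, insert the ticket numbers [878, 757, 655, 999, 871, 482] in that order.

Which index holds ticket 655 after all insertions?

Insert 878: h=9, slot 9 empty -> index 9.
Insert 757: h=9, h2=8, slot 9 occupied -> index 6.
Insert 655: h=6, h2=6, slot 6 occupied -> index 1.
Insert 999: h=9, h2=10, slot 9 occupied -> index 8.
Insert 871: h=2, slot 2 empty -> index 2.
Insert 482: h=9, h2=3, slots 9,1 occupied -> index 4.
Table: [_, 655, 871, _, 482, _, 757, _, 999, 878, _]

1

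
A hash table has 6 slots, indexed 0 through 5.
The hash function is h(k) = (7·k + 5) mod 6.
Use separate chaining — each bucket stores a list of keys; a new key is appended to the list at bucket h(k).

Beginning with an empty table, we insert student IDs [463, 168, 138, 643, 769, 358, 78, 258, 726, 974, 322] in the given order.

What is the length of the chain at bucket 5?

5

Insert 463: h=0, bucket 0 empty -> new chain.
Insert 168: h=5, bucket 5 empty -> new chain.
Insert 138: h=5, bucket 5 nonempty -> append to chain.
Insert 643: h=0, bucket 0 nonempty -> append to chain.
Insert 769: h=0, bucket 0 nonempty -> append to chain.
Insert 358: h=3, bucket 3 empty -> new chain.
Insert 78: h=5, bucket 5 nonempty -> append to chain.
Insert 258: h=5, bucket 5 nonempty -> append to chain.
Insert 726: h=5, bucket 5 nonempty -> append to chain.
Insert 974: h=1, bucket 1 empty -> new chain.
Insert 322: h=3, bucket 3 nonempty -> append to chain.
Final buckets:
0: 463 -> 643 -> 769
1: 974
2: _
3: 358 -> 322
4: _
5: 168 -> 138 -> 78 -> 258 -> 726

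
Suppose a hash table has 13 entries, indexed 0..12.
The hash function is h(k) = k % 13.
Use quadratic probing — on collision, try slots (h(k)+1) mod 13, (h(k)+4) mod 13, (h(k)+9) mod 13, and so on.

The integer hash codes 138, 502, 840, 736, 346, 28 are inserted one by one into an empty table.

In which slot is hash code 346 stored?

Insert 138: h=8, slot 8 empty -> index 8.
Insert 502: h=8, slot 8 occupied -> index 9.
Insert 840: h=8, slots 8,9 occupied -> index 12.
Insert 736: h=8, slots 8,9,12 occupied -> index 4.
Insert 346: h=8, slots 8,9,12,4 occupied -> index 11.
Insert 28: h=2, slot 2 empty -> index 2.
Table: [-, -, 28, -, 736, -, -, -, 138, 502, -, 346, 840]

11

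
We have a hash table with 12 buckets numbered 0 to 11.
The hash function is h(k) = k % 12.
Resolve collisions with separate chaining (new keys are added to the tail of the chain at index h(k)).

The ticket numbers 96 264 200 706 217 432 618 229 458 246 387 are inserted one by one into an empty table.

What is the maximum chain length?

96 → bucket 0
264 → bucket 0 (collision)
200 → bucket 8
706 → bucket 10
217 → bucket 1
432 → bucket 0 (collision)
618 → bucket 6
229 → bucket 1 (collision)
458 → bucket 2
246 → bucket 6 (collision)
387 → bucket 3
Final buckets:
0: 96 -> 264 -> 432
1: 217 -> 229
2: 458
3: 387
4: .
5: .
6: 618 -> 246
7: .
8: 200
9: .
10: 706
11: .

3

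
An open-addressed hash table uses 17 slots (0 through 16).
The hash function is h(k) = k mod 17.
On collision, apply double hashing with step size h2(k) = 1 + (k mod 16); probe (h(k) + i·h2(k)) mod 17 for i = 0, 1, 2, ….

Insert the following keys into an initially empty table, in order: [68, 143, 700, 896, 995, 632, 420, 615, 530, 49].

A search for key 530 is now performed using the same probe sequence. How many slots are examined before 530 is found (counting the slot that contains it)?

2

68 hashes to 0; slot 0 is free → place at 0.
143 hashes to 7; slot 7 is free → place at 7.
700 hashes to 3; slot 3 is free → place at 3.
896 hashes to 12; slot 12 is free → place at 12.
995 hashes to 9; slot 9 is free → place at 9.
632 hashes to 3, h2=9; 3,12 taken → place at 4.
420 hashes to 12, h2=5; 12,0 taken → place at 5.
615 hashes to 3, h2=8; 3 taken → place at 11.
530 hashes to 3, h2=3; 3 taken → place at 6.
49 hashes to 15; slot 15 is free → place at 15.
Table: [68, ∅, ∅, 700, 632, 420, 530, 143, ∅, 995, ∅, 615, 896, ∅, ∅, 49, ∅]
Lookup 530: h=3, h2=3, probe 3,6 → found at 6.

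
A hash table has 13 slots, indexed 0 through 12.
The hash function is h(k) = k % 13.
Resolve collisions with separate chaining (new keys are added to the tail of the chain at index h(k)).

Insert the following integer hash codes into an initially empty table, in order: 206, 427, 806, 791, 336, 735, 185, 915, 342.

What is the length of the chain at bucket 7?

206 → bucket 11
427 → bucket 11 (collision)
806 → bucket 0
791 → bucket 11 (collision)
336 → bucket 11 (collision)
735 → bucket 7
185 → bucket 3
915 → bucket 5
342 → bucket 4
Final buckets:
0: 806
1: -
2: -
3: 185
4: 342
5: 915
6: -
7: 735
8: -
9: -
10: -
11: 206 -> 427 -> 791 -> 336
12: -

1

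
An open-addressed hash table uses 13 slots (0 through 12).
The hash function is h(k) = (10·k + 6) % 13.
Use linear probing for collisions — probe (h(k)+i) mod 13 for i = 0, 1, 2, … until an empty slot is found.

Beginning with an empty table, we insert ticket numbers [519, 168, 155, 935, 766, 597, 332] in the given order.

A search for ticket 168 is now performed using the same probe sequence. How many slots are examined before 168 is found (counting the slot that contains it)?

519: h=9 → slot 9
168: h=9, probe 9,10 → slot 10
155: h=9, probe 9,10,11 → slot 11
935: h=9, probe 9,10,11,12 → slot 12
766: h=9, probe 9,10,11,12,0 → slot 0
597: h=9, probe 9,10,11,12,0,1 → slot 1
332: h=11, probe 11,12,0,1,2 → slot 2
Table: [766, 597, 332, _, _, _, _, _, _, 519, 168, 155, 935]
Lookup 168: h=9, probe 9,10 → found at 10.

2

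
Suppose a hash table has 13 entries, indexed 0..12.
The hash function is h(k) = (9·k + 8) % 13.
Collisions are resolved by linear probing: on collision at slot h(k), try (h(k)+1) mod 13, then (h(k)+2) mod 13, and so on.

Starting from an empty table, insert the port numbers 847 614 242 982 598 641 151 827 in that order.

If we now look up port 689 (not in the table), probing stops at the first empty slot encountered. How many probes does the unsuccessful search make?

847: h=0 -> slot 0
614: h=9 -> slot 9
242: h=2 -> slot 2
982: h=6 -> slot 6
598: h=8 -> slot 8
641: h=5 -> slot 5
151: h=2, probe 2,3 -> slot 3
827: h=2, probe 2,3,4 -> slot 4
Table: [847, —, 242, 151, 827, 641, 982, —, 598, 614, —, —, —]
Lookup 689: h=8, probe 8,9,10 → slot 10 empty, not found.

3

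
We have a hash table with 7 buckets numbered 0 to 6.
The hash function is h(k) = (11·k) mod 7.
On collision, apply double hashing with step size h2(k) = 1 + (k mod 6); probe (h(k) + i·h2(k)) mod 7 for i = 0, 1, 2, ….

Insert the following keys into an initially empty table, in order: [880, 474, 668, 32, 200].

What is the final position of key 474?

880 hashes to 6; slot 6 is free => place at 6.
474 hashes to 6, h2=1; 6 taken => place at 0.
668 hashes to 5; slot 5 is free => place at 5.
32 hashes to 2; slot 2 is free => place at 2.
200 hashes to 2, h2=3; 2,5 taken => place at 1.
Table: [474, 200, 32, _, _, 668, 880]

0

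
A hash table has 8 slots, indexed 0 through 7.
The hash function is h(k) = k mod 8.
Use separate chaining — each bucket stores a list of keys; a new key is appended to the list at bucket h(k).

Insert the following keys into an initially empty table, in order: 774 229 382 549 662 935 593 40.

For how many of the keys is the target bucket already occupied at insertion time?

3

Insert 774: h=6, bucket 6 empty -> new chain.
Insert 229: h=5, bucket 5 empty -> new chain.
Insert 382: h=6, bucket 6 nonempty -> append to chain.
Insert 549: h=5, bucket 5 nonempty -> append to chain.
Insert 662: h=6, bucket 6 nonempty -> append to chain.
Insert 935: h=7, bucket 7 empty -> new chain.
Insert 593: h=1, bucket 1 empty -> new chain.
Insert 40: h=0, bucket 0 empty -> new chain.
Final buckets:
0: 40
1: 593
2: .
3: .
4: .
5: 229 -> 549
6: 774 -> 382 -> 662
7: 935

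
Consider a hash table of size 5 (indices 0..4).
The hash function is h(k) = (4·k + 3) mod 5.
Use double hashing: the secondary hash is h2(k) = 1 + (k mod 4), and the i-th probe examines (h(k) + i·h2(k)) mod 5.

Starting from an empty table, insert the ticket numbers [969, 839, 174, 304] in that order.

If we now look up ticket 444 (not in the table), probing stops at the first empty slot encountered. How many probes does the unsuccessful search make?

3

969 hashes to 4; slot 4 is free -> place at 4.
839 hashes to 4, h2=4; 4 taken -> place at 3.
174 hashes to 4, h2=3; 4 taken -> place at 2.
304 hashes to 4, h2=1; 4 taken -> place at 0.
Table: [304, _, 174, 839, 969]
Lookup 444: h=4, h2=1, probe 4,0,1 → slot 1 empty, not found.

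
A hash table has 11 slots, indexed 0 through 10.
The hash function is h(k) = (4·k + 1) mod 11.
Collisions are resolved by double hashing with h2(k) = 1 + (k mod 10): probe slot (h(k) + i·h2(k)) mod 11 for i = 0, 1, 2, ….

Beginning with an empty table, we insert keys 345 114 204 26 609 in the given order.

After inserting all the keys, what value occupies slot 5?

345 hashes to 6; slot 6 is free => place at 6.
114 hashes to 6, h2=5; 6 taken => place at 0.
204 hashes to 3; slot 3 is free => place at 3.
26 hashes to 6, h2=7; 6 taken => place at 2.
609 hashes to 6, h2=10; 6 taken => place at 5.
Table: [114, _, 26, 204, _, 609, 345, _, _, _, _]

609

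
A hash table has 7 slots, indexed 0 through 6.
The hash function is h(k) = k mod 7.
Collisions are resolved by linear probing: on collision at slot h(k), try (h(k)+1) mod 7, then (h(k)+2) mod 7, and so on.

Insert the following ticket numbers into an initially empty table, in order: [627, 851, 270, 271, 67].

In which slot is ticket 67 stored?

627: h=4 → slot 4
851: h=4, probe 4,5 → slot 5
270: h=4, probe 4,5,6 → slot 6
271: h=5, probe 5,6,0 → slot 0
67: h=4, probe 4,5,6,0,1 → slot 1
Table: [271, 67, ∅, ∅, 627, 851, 270]

1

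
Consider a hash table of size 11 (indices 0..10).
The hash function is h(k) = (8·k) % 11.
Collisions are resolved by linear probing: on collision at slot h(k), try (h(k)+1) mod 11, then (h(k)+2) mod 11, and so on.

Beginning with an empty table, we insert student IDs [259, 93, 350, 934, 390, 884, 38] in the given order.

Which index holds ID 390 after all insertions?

259: h=4 → slot 4
93: h=7 → slot 7
350: h=6 → slot 6
934: h=3 → slot 3
390: h=7, probe 7,8 → slot 8
884: h=10 → slot 10
38: h=7, probe 7,8,9 → slot 9
Table: [—, —, —, 934, 259, —, 350, 93, 390, 38, 884]

8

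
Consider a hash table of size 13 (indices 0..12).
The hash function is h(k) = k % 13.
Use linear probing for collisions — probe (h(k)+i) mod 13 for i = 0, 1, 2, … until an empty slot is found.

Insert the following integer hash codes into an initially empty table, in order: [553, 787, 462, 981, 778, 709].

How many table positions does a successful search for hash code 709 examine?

Insert 553: h=7, slot 7 empty → index 7.
Insert 787: h=7, slot 7 occupied → index 8.
Insert 462: h=7, slots 7,8 occupied → index 9.
Insert 981: h=6, slot 6 empty → index 6.
Insert 778: h=11, slot 11 empty → index 11.
Insert 709: h=7, slots 7,8,9 occupied → index 10.
Table: [∅, ∅, ∅, ∅, ∅, ∅, 981, 553, 787, 462, 709, 778, ∅]
Lookup 709: h=7, probe 7,8,9,10 → found at 10.

4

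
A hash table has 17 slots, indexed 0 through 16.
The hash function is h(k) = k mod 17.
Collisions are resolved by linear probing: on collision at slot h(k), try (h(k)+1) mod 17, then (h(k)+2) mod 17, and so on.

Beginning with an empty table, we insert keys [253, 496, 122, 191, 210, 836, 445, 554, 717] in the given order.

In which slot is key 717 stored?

253 hashes to 15; slot 15 is free => place at 15.
496 hashes to 3; slot 3 is free => place at 3.
122 hashes to 3; 3 taken => place at 4.
191 hashes to 4; 4 taken => place at 5.
210 hashes to 6; slot 6 is free => place at 6.
836 hashes to 3; 3,4,5,6 taken => place at 7.
445 hashes to 3; 3,4,5,6,7 taken => place at 8.
554 hashes to 10; slot 10 is free => place at 10.
717 hashes to 3; 3,4,5,6,7,8 taken => place at 9.
Table: [∅, ∅, ∅, 496, 122, 191, 210, 836, 445, 717, 554, ∅, ∅, ∅, ∅, 253, ∅]

9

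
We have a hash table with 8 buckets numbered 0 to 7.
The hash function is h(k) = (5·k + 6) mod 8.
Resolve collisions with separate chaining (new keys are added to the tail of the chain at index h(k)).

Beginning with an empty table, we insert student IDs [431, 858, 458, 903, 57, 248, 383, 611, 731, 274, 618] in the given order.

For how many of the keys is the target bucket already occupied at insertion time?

6

431 -> bucket 1
858 -> bucket 0
458 -> bucket 0 (collision)
903 -> bucket 1 (collision)
57 -> bucket 3
248 -> bucket 6
383 -> bucket 1 (collision)
611 -> bucket 5
731 -> bucket 5 (collision)
274 -> bucket 0 (collision)
618 -> bucket 0 (collision)
Final buckets:
0: 858 -> 458 -> 274 -> 618
1: 431 -> 903 -> 383
2: _
3: 57
4: _
5: 611 -> 731
6: 248
7: _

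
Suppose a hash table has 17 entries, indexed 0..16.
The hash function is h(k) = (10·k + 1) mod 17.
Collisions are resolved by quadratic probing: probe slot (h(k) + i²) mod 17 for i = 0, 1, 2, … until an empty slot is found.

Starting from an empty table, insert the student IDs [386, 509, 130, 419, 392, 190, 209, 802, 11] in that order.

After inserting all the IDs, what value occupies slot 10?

386: h=2 → slot 2
509: h=8 → slot 8
130: h=9 → slot 9
419: h=9, probe 9,10 → slot 10
392: h=11 → slot 11
190: h=14 → slot 14
209: h=0 → slot 0
802: h=14, probe 14,15 → slot 15
11: h=9, probe 9,10,13 → slot 13
Table: [209, -, 386, -, -, -, -, -, 509, 130, 419, 392, -, 11, 190, 802, -]

419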